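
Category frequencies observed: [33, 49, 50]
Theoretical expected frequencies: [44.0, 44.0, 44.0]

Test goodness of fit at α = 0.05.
Chi-square goodness of fit test:
H₀: observed counts match expected distribution
H₁: observed counts differ from expected distribution
df = k - 1 = 2
χ² = Σ(O - E)²/E
   = (33 - 44.0)²/44.0 + (49 - 44.0)²/44.0 + (50 - 44.0)²/44.0
   = 2.750 + 0.568 + 0.818
   = 4.14
p-value = 0.1264

Since p-value > α = 0.05, we fail to reject H₀.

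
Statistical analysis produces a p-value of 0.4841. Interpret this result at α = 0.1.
Since p = 0.4841 > α = 0.1, fail to reject H₀.
There is insufficient evidence to reject the null hypothesis; the result is not statistically significant at the 0.1 level.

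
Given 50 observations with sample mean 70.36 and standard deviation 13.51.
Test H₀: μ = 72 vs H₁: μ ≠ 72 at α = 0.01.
One-sample t-test:
H₀: μ = 72
H₁: μ ≠ 72
df = n - 1 = 49
t = (x̄ - μ₀) / (s/√n) = (70.36 - 72) / (13.51/√50) = -0.858
p-value = 0.3949

Since p-value > α = 0.01, we fail to reject H₀.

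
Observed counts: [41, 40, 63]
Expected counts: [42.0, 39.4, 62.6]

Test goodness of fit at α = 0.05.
Chi-square goodness of fit test:
H₀: observed counts match expected distribution
H₁: observed counts differ from expected distribution
df = k - 1 = 2
χ² = Σ(O - E)²/E
   = (41 - 42.0)²/42.0 + (40 - 39.4)²/39.4 + (63 - 62.6)²/62.6
   = 0.024 + 0.009 + 0.003
   = 0.04
p-value = 0.9824

Since p-value > α = 0.05, we fail to reject H₀.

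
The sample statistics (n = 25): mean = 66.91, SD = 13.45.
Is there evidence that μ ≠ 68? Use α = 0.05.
One-sample t-test:
H₀: μ = 68
H₁: μ ≠ 68
df = n - 1 = 24
t = (x̄ - μ₀) / (s/√n) = (66.91 - 68) / (13.45/√25) = -0.405
p-value = 0.6889

Since p-value > α = 0.05, we fail to reject H₀.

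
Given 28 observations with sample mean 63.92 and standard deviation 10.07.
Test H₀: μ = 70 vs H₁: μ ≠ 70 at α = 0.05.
One-sample t-test:
H₀: μ = 70
H₁: μ ≠ 70
df = n - 1 = 27
t = (x̄ - μ₀) / (s/√n) = (63.92 - 70) / (10.07/√28) = -3.195
p-value = 0.0035

Since p-value < α = 0.05, we reject H₀.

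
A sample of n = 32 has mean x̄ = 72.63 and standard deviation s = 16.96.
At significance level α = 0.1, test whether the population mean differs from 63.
One-sample t-test:
H₀: μ = 63
H₁: μ ≠ 63
df = n - 1 = 31
t = (x̄ - μ₀) / (s/√n) = (72.63 - 63) / (16.96/√32) = 3.212
p-value = 0.0031

Since p-value < α = 0.1, we reject H₀.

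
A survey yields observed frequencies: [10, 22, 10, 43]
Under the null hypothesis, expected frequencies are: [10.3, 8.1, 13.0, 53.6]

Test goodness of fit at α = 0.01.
Chi-square goodness of fit test:
H₀: observed counts match expected distribution
H₁: observed counts differ from expected distribution
df = k - 1 = 3
χ² = Σ(O - E)²/E
   = (10 - 10.3)²/10.3 + (22 - 8.1)²/8.1 + (10 - 13.0)²/13.0 + (43 - 53.6)²/53.6
   = 0.009 + 23.853 + 0.692 + 2.096
   = 26.65
p-value < 0.0001

Since p-value < α = 0.01, we reject H₀.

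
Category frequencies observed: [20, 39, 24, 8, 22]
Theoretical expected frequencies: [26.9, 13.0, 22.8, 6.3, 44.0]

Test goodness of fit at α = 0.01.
Chi-square goodness of fit test:
H₀: observed counts match expected distribution
H₁: observed counts differ from expected distribution
df = k - 1 = 4
χ² = Σ(O - E)²/E
   = (20 - 26.9)²/26.9 + (39 - 13.0)²/13.0 + (24 - 22.8)²/22.8 + (8 - 6.3)²/6.3 + (22 - 44.0)²/44.0
   = 1.770 + 52.000 + 0.063 + 0.459 + 11.000
   = 65.29
p-value < 0.0001

Since p-value < α = 0.01, we reject H₀.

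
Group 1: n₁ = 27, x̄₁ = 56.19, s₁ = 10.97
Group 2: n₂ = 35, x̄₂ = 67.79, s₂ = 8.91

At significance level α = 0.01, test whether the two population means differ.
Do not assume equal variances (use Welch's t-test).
Welch's two-sample t-test:
H₀: μ₁ = μ₂
H₁: μ₁ ≠ μ₂
s₁²/n₁ = 10.97²/27 = 4.4571,  s₂²/n₂ = 8.91²/35 = 2.2682
SE = √(s₁²/n₁ + s₂²/n₂) = √(4.4571 + 2.2682) = 2.5933
df (Welch-Satterthwaite) = (s₁²/n₁ + s₂²/n₂)² / [(s₁²/n₁)²/(n₁-1) + (s₂²/n₂)²/(n₂-1)] ≈ 49.41
t = (x̄₁ - x̄₂) / SE = (56.19 - 67.79) / 2.5933 = -11.60 / 2.5933 = -4.473
p-value < 0.0001

Since p-value < α = 0.01, we reject H₀.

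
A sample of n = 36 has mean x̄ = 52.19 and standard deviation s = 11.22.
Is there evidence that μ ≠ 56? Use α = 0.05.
One-sample t-test:
H₀: μ = 56
H₁: μ ≠ 56
df = n - 1 = 35
t = (x̄ - μ₀) / (s/√n) = (52.19 - 56) / (11.22/√36) = -2.037
p-value = 0.0492

Since p-value < α = 0.05, we reject H₀.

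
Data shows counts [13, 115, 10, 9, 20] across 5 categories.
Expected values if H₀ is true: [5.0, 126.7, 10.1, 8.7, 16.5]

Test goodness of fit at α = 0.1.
Chi-square goodness of fit test:
H₀: observed counts match expected distribution
H₁: observed counts differ from expected distribution
df = k - 1 = 4
χ² = Σ(O - E)²/E
   = (13 - 5.0)²/5.0 + (115 - 126.7)²/126.7 + (10 - 10.1)²/10.1 + (9 - 8.7)²/8.7 + (20 - 16.5)²/16.5
   = 12.800 + 1.080 + 0.001 + 0.010 + 0.742
   = 14.63
p-value = 0.0055

Since p-value < α = 0.1, we reject H₀.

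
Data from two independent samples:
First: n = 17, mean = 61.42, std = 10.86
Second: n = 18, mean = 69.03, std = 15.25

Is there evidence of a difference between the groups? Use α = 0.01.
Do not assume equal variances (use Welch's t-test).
Welch's two-sample t-test:
H₀: μ₁ = μ₂
H₁: μ₁ ≠ μ₂
s₁²/n₁ = 10.86²/17 = 6.9376,  s₂²/n₂ = 15.25²/18 = 12.9201
SE = √(s₁²/n₁ + s₂²/n₂) = √(6.9376 + 12.9201) = 4.4562
df (Welch-Satterthwaite) = (s₁²/n₁ + s₂²/n₂)² / [(s₁²/n₁)²/(n₁-1) + (s₂²/n₂)²/(n₂-1)] ≈ 30.74
t = (x̄₁ - x̄₂) / SE = (61.42 - 69.03) / 4.4562 = -7.61 / 4.4562 = -1.708
p-value = 0.0978

Since p-value > α = 0.01, we fail to reject H₀.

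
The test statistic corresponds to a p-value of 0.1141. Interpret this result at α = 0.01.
Since p = 0.1141 > α = 0.01, fail to reject H₀.
There is insufficient evidence to reject the null hypothesis; the result is not statistically significant at the 0.01 level.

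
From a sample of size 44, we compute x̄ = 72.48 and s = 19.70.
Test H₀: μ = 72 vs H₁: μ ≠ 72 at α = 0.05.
One-sample t-test:
H₀: μ = 72
H₁: μ ≠ 72
df = n - 1 = 43
t = (x̄ - μ₀) / (s/√n) = (72.48 - 72) / (19.70/√44) = 0.162
p-value = 0.8724

Since p-value > α = 0.05, we fail to reject H₀.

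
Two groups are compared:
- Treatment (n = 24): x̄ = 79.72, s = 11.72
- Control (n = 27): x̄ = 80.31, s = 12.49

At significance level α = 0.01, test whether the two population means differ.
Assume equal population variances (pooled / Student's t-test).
Student's two-sample t-test (equal variances):
H₀: μ₁ = μ₂
H₁: μ₁ ≠ μ₂
df = n₁ + n₂ - 2 = 49
Pooled variance s_p² = [(n₁-1)s₁² + (n₂-1)s₂²] / (n₁ + n₂ - 2) = [(23)(11.72²) + (26)(12.49²)] / 49 = 147.2499
SE = √(s_p²(1/n₁ + 1/n₂)) = √(147.2499 × (1/24 + 1/27)) = 3.4043
t = (x̄₁ - x̄₂) / SE = (79.72 - 80.31) / 3.4043 = -0.59 / 3.4043 = -0.173
p-value = 0.8631

Since p-value > α = 0.01, we fail to reject H₀.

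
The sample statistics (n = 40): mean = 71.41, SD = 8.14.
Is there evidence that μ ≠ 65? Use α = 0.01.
One-sample t-test:
H₀: μ = 65
H₁: μ ≠ 65
df = n - 1 = 39
t = (x̄ - μ₀) / (s/√n) = (71.41 - 65) / (8.14/√40) = 4.980
p-value < 0.0001

Since p-value < α = 0.01, we reject H₀.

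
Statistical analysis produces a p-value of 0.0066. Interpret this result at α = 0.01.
Since p = 0.0066 < α = 0.01, reject H₀.
There is sufficient evidence to reject the null hypothesis; the result is statistically significant at the 0.01 level.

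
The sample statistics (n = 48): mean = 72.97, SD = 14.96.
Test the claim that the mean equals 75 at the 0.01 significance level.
One-sample t-test:
H₀: μ = 75
H₁: μ ≠ 75
df = n - 1 = 47
t = (x̄ - μ₀) / (s/√n) = (72.97 - 75) / (14.96/√48) = -0.940
p-value = 0.3520

Since p-value > α = 0.01, we fail to reject H₀.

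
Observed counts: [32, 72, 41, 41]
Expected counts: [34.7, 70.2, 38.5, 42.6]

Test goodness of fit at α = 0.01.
Chi-square goodness of fit test:
H₀: observed counts match expected distribution
H₁: observed counts differ from expected distribution
df = k - 1 = 3
χ² = Σ(O - E)²/E
   = (32 - 34.7)²/34.7 + (72 - 70.2)²/70.2 + (41 - 38.5)²/38.5 + (41 - 42.6)²/42.6
   = 0.210 + 0.046 + 0.162 + 0.060
   = 0.48
p-value = 0.9236

Since p-value > α = 0.01, we fail to reject H₀.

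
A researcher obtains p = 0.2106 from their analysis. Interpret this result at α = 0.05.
Since p = 0.2106 > α = 0.05, fail to reject H₀.
There is insufficient evidence to reject the null hypothesis; the result is not statistically significant at the 0.05 level.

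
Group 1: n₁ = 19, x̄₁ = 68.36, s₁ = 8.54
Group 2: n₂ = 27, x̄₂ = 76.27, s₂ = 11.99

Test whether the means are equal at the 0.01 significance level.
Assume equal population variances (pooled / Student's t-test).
Student's two-sample t-test (equal variances):
H₀: μ₁ = μ₂
H₁: μ₁ ≠ μ₂
df = n₁ + n₂ - 2 = 44
Pooled variance s_p² = [(n₁-1)s₁² + (n₂-1)s₂²] / (n₁ + n₂ - 2) = [(18)(8.54²) + (26)(11.99²)] / 44 = 114.7848
SE = √(s_p²(1/n₁ + 1/n₂)) = √(114.7848 × (1/19 + 1/27)) = 3.2082
t = (x̄₁ - x̄₂) / SE = (68.36 - 76.27) / 3.2082 = -7.91 / 3.2082 = -2.466
p-value = 0.0177

Since p-value > α = 0.01, we fail to reject H₀.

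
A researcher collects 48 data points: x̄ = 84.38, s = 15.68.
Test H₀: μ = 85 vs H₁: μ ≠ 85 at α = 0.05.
One-sample t-test:
H₀: μ = 85
H₁: μ ≠ 85
df = n - 1 = 47
t = (x̄ - μ₀) / (s/√n) = (84.38 - 85) / (15.68/√48) = -0.274
p-value = 0.7853

Since p-value > α = 0.05, we fail to reject H₀.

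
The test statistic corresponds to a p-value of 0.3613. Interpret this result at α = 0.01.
Since p = 0.3613 > α = 0.01, fail to reject H₀.
There is insufficient evidence to reject the null hypothesis; the result is not statistically significant at the 0.01 level.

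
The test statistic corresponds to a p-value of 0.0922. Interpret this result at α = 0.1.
Since p = 0.0922 < α = 0.1, reject H₀.
There is sufficient evidence to reject the null hypothesis; the result is statistically significant at the 0.1 level.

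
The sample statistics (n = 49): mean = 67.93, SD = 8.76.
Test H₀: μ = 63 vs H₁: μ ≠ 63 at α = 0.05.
One-sample t-test:
H₀: μ = 63
H₁: μ ≠ 63
df = n - 1 = 48
t = (x̄ - μ₀) / (s/√n) = (67.93 - 63) / (8.76/√49) = 3.939
p-value = 0.0003

Since p-value < α = 0.05, we reject H₀.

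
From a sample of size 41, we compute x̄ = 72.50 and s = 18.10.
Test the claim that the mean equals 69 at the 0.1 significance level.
One-sample t-test:
H₀: μ = 69
H₁: μ ≠ 69
df = n - 1 = 40
t = (x̄ - μ₀) / (s/√n) = (72.50 - 69) / (18.10/√41) = 1.238
p-value = 0.2229

Since p-value > α = 0.1, we fail to reject H₀.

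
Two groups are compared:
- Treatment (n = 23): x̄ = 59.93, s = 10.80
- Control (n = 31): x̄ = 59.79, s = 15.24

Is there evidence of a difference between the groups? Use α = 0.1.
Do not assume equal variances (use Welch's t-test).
Welch's two-sample t-test:
H₀: μ₁ = μ₂
H₁: μ₁ ≠ μ₂
s₁²/n₁ = 10.80²/23 = 5.0713,  s₂²/n₂ = 15.24²/31 = 7.4922
SE = √(s₁²/n₁ + s₂²/n₂) = √(5.0713 + 7.4922) = 3.5445
df (Welch-Satterthwaite) = (s₁²/n₁ + s₂²/n₂)² / [(s₁²/n₁)²/(n₁-1) + (s₂²/n₂)²/(n₂-1)] ≈ 51.92
t = (x̄₁ - x̄₂) / SE = (59.93 - 59.79) / 3.5445 = 0.14 / 3.5445 = 0.039
p-value = 0.9686

Since p-value > α = 0.1, we fail to reject H₀.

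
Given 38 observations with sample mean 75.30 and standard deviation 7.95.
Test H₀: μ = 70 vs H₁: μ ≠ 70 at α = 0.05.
One-sample t-test:
H₀: μ = 70
H₁: μ ≠ 70
df = n - 1 = 37
t = (x̄ - μ₀) / (s/√n) = (75.30 - 70) / (7.95/√38) = 4.110
p-value = 0.0002

Since p-value < α = 0.05, we reject H₀.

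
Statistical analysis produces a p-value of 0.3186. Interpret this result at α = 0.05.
Since p = 0.3186 > α = 0.05, fail to reject H₀.
There is insufficient evidence to reject the null hypothesis; the result is not statistically significant at the 0.05 level.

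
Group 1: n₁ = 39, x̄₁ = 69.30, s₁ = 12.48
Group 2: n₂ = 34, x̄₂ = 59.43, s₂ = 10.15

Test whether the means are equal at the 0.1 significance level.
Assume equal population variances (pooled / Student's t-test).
Student's two-sample t-test (equal variances):
H₀: μ₁ = μ₂
H₁: μ₁ ≠ μ₂
df = n₁ + n₂ - 2 = 71
Pooled variance s_p² = [(n₁-1)s₁² + (n₂-1)s₂²] / (n₁ + n₂ - 2) = [(38)(12.48²) + (33)(10.15²)] / 71 = 131.2431
SE = √(s_p²(1/n₁ + 1/n₂)) = √(131.2431 × (1/39 + 1/34)) = 2.6880
t = (x̄₁ - x̄₂) / SE = (69.30 - 59.43) / 2.6880 = 9.87 / 2.6880 = 3.672
p-value = 0.0005

Since p-value < α = 0.1, we reject H₀.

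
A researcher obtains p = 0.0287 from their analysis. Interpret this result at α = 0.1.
Since p = 0.0287 < α = 0.1, reject H₀.
There is sufficient evidence to reject the null hypothesis; the result is statistically significant at the 0.1 level.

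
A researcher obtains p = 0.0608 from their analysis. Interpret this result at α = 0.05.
Since p = 0.0608 > α = 0.05, fail to reject H₀.
There is insufficient evidence to reject the null hypothesis; the result is not statistically significant at the 0.05 level.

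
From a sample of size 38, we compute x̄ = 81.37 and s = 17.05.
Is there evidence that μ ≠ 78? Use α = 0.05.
One-sample t-test:
H₀: μ = 78
H₁: μ ≠ 78
df = n - 1 = 37
t = (x̄ - μ₀) / (s/√n) = (81.37 - 78) / (17.05/√38) = 1.218
p-value = 0.2308

Since p-value > α = 0.05, we fail to reject H₀.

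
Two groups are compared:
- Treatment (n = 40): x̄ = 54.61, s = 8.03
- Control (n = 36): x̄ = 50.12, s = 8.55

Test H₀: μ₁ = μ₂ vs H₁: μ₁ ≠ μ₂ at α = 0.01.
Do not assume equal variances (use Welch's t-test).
Welch's two-sample t-test:
H₀: μ₁ = μ₂
H₁: μ₁ ≠ μ₂
s₁²/n₁ = 8.03²/40 = 1.6120,  s₂²/n₂ = 8.55²/36 = 2.0306
SE = √(s₁²/n₁ + s₂²/n₂) = √(1.6120 + 2.0306) = 1.9086
df (Welch-Satterthwaite) = (s₁²/n₁ + s₂²/n₂)² / [(s₁²/n₁)²/(n₁-1) + (s₂²/n₂)²/(n₂-1)] ≈ 71.94
t = (x̄₁ - x̄₂) / SE = (54.61 - 50.12) / 1.9086 = 4.49 / 1.9086 = 2.353
p-value = 0.0214

Since p-value > α = 0.01, we fail to reject H₀.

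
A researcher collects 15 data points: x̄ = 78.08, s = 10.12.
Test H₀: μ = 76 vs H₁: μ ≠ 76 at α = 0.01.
One-sample t-test:
H₀: μ = 76
H₁: μ ≠ 76
df = n - 1 = 14
t = (x̄ - μ₀) / (s/√n) = (78.08 - 76) / (10.12/√15) = 0.796
p-value = 0.4393

Since p-value > α = 0.01, we fail to reject H₀.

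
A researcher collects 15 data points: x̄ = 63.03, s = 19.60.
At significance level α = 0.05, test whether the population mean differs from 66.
One-sample t-test:
H₀: μ = 66
H₁: μ ≠ 66
df = n - 1 = 14
t = (x̄ - μ₀) / (s/√n) = (63.03 - 66) / (19.60/√15) = -0.587
p-value = 0.5666

Since p-value > α = 0.05, we fail to reject H₀.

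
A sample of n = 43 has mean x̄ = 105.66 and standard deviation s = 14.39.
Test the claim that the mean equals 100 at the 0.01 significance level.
One-sample t-test:
H₀: μ = 100
H₁: μ ≠ 100
df = n - 1 = 42
t = (x̄ - μ₀) / (s/√n) = (105.66 - 100) / (14.39/√43) = 2.579
p-value = 0.0135

Since p-value > α = 0.01, we fail to reject H₀.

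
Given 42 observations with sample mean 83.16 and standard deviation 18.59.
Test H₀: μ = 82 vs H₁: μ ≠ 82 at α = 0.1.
One-sample t-test:
H₀: μ = 82
H₁: μ ≠ 82
df = n - 1 = 41
t = (x̄ - μ₀) / (s/√n) = (83.16 - 82) / (18.59/√42) = 0.404
p-value = 0.6880

Since p-value > α = 0.1, we fail to reject H₀.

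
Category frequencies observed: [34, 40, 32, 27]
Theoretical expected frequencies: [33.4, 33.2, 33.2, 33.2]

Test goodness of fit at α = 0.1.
Chi-square goodness of fit test:
H₀: observed counts match expected distribution
H₁: observed counts differ from expected distribution
df = k - 1 = 3
χ² = Σ(O - E)²/E
   = (34 - 33.4)²/33.4 + (40 - 33.2)²/33.2 + (32 - 33.2)²/33.2 + (27 - 33.2)²/33.2
   = 0.011 + 1.393 + 0.043 + 1.158
   = 2.60
p-value = 0.4567

Since p-value > α = 0.1, we fail to reject H₀.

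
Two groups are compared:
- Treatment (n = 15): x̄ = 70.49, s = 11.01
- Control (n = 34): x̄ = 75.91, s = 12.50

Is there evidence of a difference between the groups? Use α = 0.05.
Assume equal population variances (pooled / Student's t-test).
Student's two-sample t-test (equal variances):
H₀: μ₁ = μ₂
H₁: μ₁ ≠ μ₂
df = n₁ + n₂ - 2 = 47
Pooled variance s_p² = [(n₁-1)s₁² + (n₂-1)s₂²] / (n₁ + n₂ - 2) = [(14)(11.01²) + (33)(12.50²)] / 47 = 145.8156
SE = √(s_p²(1/n₁ + 1/n₂)) = √(145.8156 × (1/15 + 1/34)) = 3.7430
t = (x̄₁ - x̄₂) / SE = (70.49 - 75.91) / 3.7430 = -5.42 / 3.7430 = -1.448
p-value = 0.1542

Since p-value > α = 0.05, we fail to reject H₀.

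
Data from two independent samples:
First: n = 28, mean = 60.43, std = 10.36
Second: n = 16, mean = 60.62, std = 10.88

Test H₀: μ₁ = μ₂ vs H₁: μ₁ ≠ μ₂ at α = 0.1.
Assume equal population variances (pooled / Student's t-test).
Student's two-sample t-test (equal variances):
H₀: μ₁ = μ₂
H₁: μ₁ ≠ μ₂
df = n₁ + n₂ - 2 = 42
Pooled variance s_p² = [(n₁-1)s₁² + (n₂-1)s₂²] / (n₁ + n₂ - 2) = [(27)(10.36²) + (15)(10.88²)] / 42 = 111.2742
SE = √(s_p²(1/n₁ + 1/n₂)) = √(111.2742 × (1/28 + 1/16)) = 3.3059
t = (x̄₁ - x̄₂) / SE = (60.43 - 60.62) / 3.3059 = -0.19 / 3.3059 = -0.057
p-value = 0.9544

Since p-value > α = 0.1, we fail to reject H₀.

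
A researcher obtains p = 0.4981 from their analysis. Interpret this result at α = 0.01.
Since p = 0.4981 > α = 0.01, fail to reject H₀.
There is insufficient evidence to reject the null hypothesis; the result is not statistically significant at the 0.01 level.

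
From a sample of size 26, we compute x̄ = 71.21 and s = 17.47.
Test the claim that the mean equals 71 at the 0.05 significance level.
One-sample t-test:
H₀: μ = 71
H₁: μ ≠ 71
df = n - 1 = 25
t = (x̄ - μ₀) / (s/√n) = (71.21 - 71) / (17.47/√26) = 0.061
p-value = 0.9516

Since p-value > α = 0.05, we fail to reject H₀.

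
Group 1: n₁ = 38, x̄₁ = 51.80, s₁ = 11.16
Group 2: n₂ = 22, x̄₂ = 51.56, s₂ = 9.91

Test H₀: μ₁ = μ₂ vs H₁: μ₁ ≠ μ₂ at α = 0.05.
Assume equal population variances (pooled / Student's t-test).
Student's two-sample t-test (equal variances):
H₀: μ₁ = μ₂
H₁: μ₁ ≠ μ₂
df = n₁ + n₂ - 2 = 58
Pooled variance s_p² = [(n₁-1)s₁² + (n₂-1)s₂²] / (n₁ + n₂ - 2) = [(37)(11.16²) + (21)(9.91²)] / 58 = 115.0096
SE = √(s_p²(1/n₁ + 1/n₂)) = √(115.0096 × (1/38 + 1/22)) = 2.8730
t = (x̄₁ - x̄₂) / SE = (51.80 - 51.56) / 2.8730 = 0.24 / 2.8730 = 0.084
p-value = 0.9337

Since p-value > α = 0.05, we fail to reject H₀.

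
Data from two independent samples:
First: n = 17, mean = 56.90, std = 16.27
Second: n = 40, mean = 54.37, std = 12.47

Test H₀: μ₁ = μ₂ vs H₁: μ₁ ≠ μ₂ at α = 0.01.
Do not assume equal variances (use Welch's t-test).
Welch's two-sample t-test:
H₀: μ₁ = μ₂
H₁: μ₁ ≠ μ₂
s₁²/n₁ = 16.27²/17 = 15.5713,  s₂²/n₂ = 12.47²/40 = 3.8875
SE = √(s₁²/n₁ + s₂²/n₂) = √(15.5713 + 3.8875) = 4.4112
df (Welch-Satterthwaite) = (s₁²/n₁ + s₂²/n₂)² / [(s₁²/n₁)²/(n₁-1) + (s₂²/n₂)²/(n₂-1)] ≈ 24.36
t = (x̄₁ - x̄₂) / SE = (56.90 - 54.37) / 4.4112 = 2.53 / 4.4112 = 0.574
p-value = 0.5715

Since p-value > α = 0.01, we fail to reject H₀.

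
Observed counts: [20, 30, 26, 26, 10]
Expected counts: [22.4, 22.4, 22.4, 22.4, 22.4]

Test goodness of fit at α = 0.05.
Chi-square goodness of fit test:
H₀: observed counts match expected distribution
H₁: observed counts differ from expected distribution
df = k - 1 = 4
χ² = Σ(O - E)²/E
   = (20 - 22.4)²/22.4 + (30 - 22.4)²/22.4 + (26 - 22.4)²/22.4 + (26 - 22.4)²/22.4 + (10 - 22.4)²/22.4
   = 0.257 + 2.579 + 0.579 + 0.579 + 6.864
   = 10.86
p-value = 0.0282

Since p-value < α = 0.05, we reject H₀.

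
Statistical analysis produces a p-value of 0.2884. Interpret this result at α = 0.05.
Since p = 0.2884 > α = 0.05, fail to reject H₀.
There is insufficient evidence to reject the null hypothesis; the result is not statistically significant at the 0.05 level.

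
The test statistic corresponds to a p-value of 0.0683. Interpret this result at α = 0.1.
Since p = 0.0683 < α = 0.1, reject H₀.
There is sufficient evidence to reject the null hypothesis; the result is statistically significant at the 0.1 level.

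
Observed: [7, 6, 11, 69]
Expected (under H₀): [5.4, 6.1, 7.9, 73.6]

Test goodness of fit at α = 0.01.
Chi-square goodness of fit test:
H₀: observed counts match expected distribution
H₁: observed counts differ from expected distribution
df = k - 1 = 3
χ² = Σ(O - E)²/E
   = (7 - 5.4)²/5.4 + (6 - 6.1)²/6.1 + (11 - 7.9)²/7.9 + (69 - 73.6)²/73.6
   = 0.474 + 0.002 + 1.216 + 0.287
   = 1.98
p-value = 0.5766

Since p-value > α = 0.01, we fail to reject H₀.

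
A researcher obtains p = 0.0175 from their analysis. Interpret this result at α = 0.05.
Since p = 0.0175 < α = 0.05, reject H₀.
There is sufficient evidence to reject the null hypothesis; the result is statistically significant at the 0.05 level.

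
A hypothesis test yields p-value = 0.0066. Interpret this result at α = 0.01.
Since p = 0.0066 < α = 0.01, reject H₀.
There is sufficient evidence to reject the null hypothesis; the result is statistically significant at the 0.01 level.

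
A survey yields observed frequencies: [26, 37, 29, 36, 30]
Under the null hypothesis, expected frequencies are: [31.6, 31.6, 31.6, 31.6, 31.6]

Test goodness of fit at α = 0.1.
Chi-square goodness of fit test:
H₀: observed counts match expected distribution
H₁: observed counts differ from expected distribution
df = k - 1 = 4
χ² = Σ(O - E)²/E
   = (26 - 31.6)²/31.6 + (37 - 31.6)²/31.6 + (29 - 31.6)²/31.6 + (36 - 31.6)²/31.6 + (30 - 31.6)²/31.6
   = 0.992 + 0.923 + 0.214 + 0.613 + 0.081
   = 2.82
p-value = 0.5879

Since p-value > α = 0.1, we fail to reject H₀.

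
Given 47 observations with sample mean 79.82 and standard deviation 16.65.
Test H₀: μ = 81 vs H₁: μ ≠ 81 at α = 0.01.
One-sample t-test:
H₀: μ = 81
H₁: μ ≠ 81
df = n - 1 = 46
t = (x̄ - μ₀) / (s/√n) = (79.82 - 81) / (16.65/√47) = -0.486
p-value = 0.6294

Since p-value > α = 0.01, we fail to reject H₀.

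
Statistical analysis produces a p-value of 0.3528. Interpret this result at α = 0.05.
Since p = 0.3528 > α = 0.05, fail to reject H₀.
There is insufficient evidence to reject the null hypothesis; the result is not statistically significant at the 0.05 level.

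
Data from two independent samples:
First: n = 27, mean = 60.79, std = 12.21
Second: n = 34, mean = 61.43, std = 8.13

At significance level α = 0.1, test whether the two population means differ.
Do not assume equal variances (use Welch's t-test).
Welch's two-sample t-test:
H₀: μ₁ = μ₂
H₁: μ₁ ≠ μ₂
s₁²/n₁ = 12.21²/27 = 5.5216,  s₂²/n₂ = 8.13²/34 = 1.9440
SE = √(s₁²/n₁ + s₂²/n₂) = √(5.5216 + 1.9440) = 2.7323
df (Welch-Satterthwaite) = (s₁²/n₁ + s₂²/n₂)² / [(s₁²/n₁)²/(n₁-1) + (s₂²/n₂)²/(n₂-1)] ≈ 43.30
t = (x̄₁ - x̄₂) / SE = (60.79 - 61.43) / 2.7323 = -0.64 / 2.7323 = -0.234
p-value = 0.8159

Since p-value > α = 0.1, we fail to reject H₀.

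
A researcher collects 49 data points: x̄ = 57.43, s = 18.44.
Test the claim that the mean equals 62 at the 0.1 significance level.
One-sample t-test:
H₀: μ = 62
H₁: μ ≠ 62
df = n - 1 = 48
t = (x̄ - μ₀) / (s/√n) = (57.43 - 62) / (18.44/√49) = -1.735
p-value = 0.0892

Since p-value < α = 0.1, we reject H₀.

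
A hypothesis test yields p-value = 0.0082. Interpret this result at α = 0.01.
Since p = 0.0082 < α = 0.01, reject H₀.
There is sufficient evidence to reject the null hypothesis; the result is statistically significant at the 0.01 level.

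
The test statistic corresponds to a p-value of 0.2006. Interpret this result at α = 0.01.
Since p = 0.2006 > α = 0.01, fail to reject H₀.
There is insufficient evidence to reject the null hypothesis; the result is not statistically significant at the 0.01 level.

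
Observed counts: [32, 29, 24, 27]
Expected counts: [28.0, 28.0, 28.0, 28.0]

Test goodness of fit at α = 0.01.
Chi-square goodness of fit test:
H₀: observed counts match expected distribution
H₁: observed counts differ from expected distribution
df = k - 1 = 3
χ² = Σ(O - E)²/E
   = (32 - 28.0)²/28.0 + (29 - 28.0)²/28.0 + (24 - 28.0)²/28.0 + (27 - 28.0)²/28.0
   = 0.571 + 0.036 + 0.571 + 0.036
   = 1.21
p-value = 0.7496

Since p-value > α = 0.01, we fail to reject H₀.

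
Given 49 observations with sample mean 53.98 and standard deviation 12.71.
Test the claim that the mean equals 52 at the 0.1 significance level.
One-sample t-test:
H₀: μ = 52
H₁: μ ≠ 52
df = n - 1 = 48
t = (x̄ - μ₀) / (s/√n) = (53.98 - 52) / (12.71/√49) = 1.090
p-value = 0.2809

Since p-value > α = 0.1, we fail to reject H₀.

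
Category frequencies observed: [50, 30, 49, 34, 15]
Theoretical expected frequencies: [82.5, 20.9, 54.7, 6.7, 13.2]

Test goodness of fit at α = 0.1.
Chi-square goodness of fit test:
H₀: observed counts match expected distribution
H₁: observed counts differ from expected distribution
df = k - 1 = 4
χ² = Σ(O - E)²/E
   = (50 - 82.5)²/82.5 + (30 - 20.9)²/20.9 + (49 - 54.7)²/54.7 + (34 - 6.7)²/6.7 + (15 - 13.2)²/13.2
   = 12.803 + 3.962 + 0.594 + 111.237 + 0.245
   = 128.84
p-value < 0.0001

Since p-value < α = 0.1, we reject H₀.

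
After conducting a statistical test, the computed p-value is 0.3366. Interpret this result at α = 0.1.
Since p = 0.3366 > α = 0.1, fail to reject H₀.
There is insufficient evidence to reject the null hypothesis; the result is not statistically significant at the 0.1 level.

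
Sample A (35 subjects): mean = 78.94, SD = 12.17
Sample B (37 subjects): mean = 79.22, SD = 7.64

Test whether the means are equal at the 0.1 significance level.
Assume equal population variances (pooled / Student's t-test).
Student's two-sample t-test (equal variances):
H₀: μ₁ = μ₂
H₁: μ₁ ≠ μ₂
df = n₁ + n₂ - 2 = 70
Pooled variance s_p² = [(n₁-1)s₁² + (n₂-1)s₂²] / (n₁ + n₂ - 2) = [(34)(12.17²) + (36)(7.64²)] / 70 = 101.9573
SE = √(s_p²(1/n₁ + 1/n₂)) = √(101.9573 × (1/35 + 1/37)) = 2.3809
t = (x̄₁ - x̄₂) / SE = (78.94 - 79.22) / 2.3809 = -0.28 / 2.3809 = -0.118
p-value = 0.9067

Since p-value > α = 0.1, we fail to reject H₀.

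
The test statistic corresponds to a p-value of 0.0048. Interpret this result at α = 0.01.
Since p = 0.0048 < α = 0.01, reject H₀.
There is sufficient evidence to reject the null hypothesis; the result is statistically significant at the 0.01 level.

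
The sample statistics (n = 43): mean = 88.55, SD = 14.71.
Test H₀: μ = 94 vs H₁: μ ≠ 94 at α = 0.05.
One-sample t-test:
H₀: μ = 94
H₁: μ ≠ 94
df = n - 1 = 42
t = (x̄ - μ₀) / (s/√n) = (88.55 - 94) / (14.71/√43) = -2.430
p-value = 0.0195

Since p-value < α = 0.05, we reject H₀.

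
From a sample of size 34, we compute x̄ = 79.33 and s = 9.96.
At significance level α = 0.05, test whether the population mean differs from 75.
One-sample t-test:
H₀: μ = 75
H₁: μ ≠ 75
df = n - 1 = 33
t = (x̄ - μ₀) / (s/√n) = (79.33 - 75) / (9.96/√34) = 2.535
p-value = 0.0162

Since p-value < α = 0.05, we reject H₀.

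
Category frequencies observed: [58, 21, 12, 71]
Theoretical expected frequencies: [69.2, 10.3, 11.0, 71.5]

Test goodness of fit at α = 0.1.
Chi-square goodness of fit test:
H₀: observed counts match expected distribution
H₁: observed counts differ from expected distribution
df = k - 1 = 3
χ² = Σ(O - E)²/E
   = (58 - 69.2)²/69.2 + (21 - 10.3)²/10.3 + (12 - 11.0)²/11.0 + (71 - 71.5)²/71.5
   = 1.813 + 11.116 + 0.091 + 0.003
   = 13.02
p-value = 0.0046

Since p-value < α = 0.1, we reject H₀.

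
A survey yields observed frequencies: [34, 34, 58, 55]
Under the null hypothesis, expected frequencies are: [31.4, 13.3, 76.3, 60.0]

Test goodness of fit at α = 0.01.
Chi-square goodness of fit test:
H₀: observed counts match expected distribution
H₁: observed counts differ from expected distribution
df = k - 1 = 3
χ² = Σ(O - E)²/E
   = (34 - 31.4)²/31.4 + (34 - 13.3)²/13.3 + (58 - 76.3)²/76.3 + (55 - 60.0)²/60.0
   = 0.215 + 32.217 + 4.389 + 0.417
   = 37.24
p-value < 0.0001

Since p-value < α = 0.01, we reject H₀.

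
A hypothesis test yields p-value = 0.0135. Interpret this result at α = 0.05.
Since p = 0.0135 < α = 0.05, reject H₀.
There is sufficient evidence to reject the null hypothesis; the result is statistically significant at the 0.05 level.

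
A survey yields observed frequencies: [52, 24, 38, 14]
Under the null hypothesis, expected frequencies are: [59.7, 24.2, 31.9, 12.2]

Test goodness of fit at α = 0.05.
Chi-square goodness of fit test:
H₀: observed counts match expected distribution
H₁: observed counts differ from expected distribution
df = k - 1 = 3
χ² = Σ(O - E)²/E
   = (52 - 59.7)²/59.7 + (24 - 24.2)²/24.2 + (38 - 31.9)²/31.9 + (14 - 12.2)²/12.2
   = 0.993 + 0.002 + 1.166 + 0.266
   = 2.43
p-value = 0.4887

Since p-value > α = 0.05, we fail to reject H₀.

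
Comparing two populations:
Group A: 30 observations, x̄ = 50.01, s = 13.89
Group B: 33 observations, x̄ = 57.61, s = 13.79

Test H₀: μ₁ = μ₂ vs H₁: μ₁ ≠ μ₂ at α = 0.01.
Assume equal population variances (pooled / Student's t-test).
Student's two-sample t-test (equal variances):
H₀: μ₁ = μ₂
H₁: μ₁ ≠ μ₂
df = n₁ + n₂ - 2 = 61
Pooled variance s_p² = [(n₁-1)s₁² + (n₂-1)s₂²] / (n₁ + n₂ - 2) = [(29)(13.89²) + (32)(13.79²)] / 61 = 191.4800
SE = √(s_p²(1/n₁ + 1/n₂)) = √(191.4800 × (1/30 + 1/33)) = 3.4907
t = (x̄₁ - x̄₂) / SE = (50.01 - 57.61) / 3.4907 = -7.60 / 3.4907 = -2.177
p-value = 0.0333

Since p-value > α = 0.01, we fail to reject H₀.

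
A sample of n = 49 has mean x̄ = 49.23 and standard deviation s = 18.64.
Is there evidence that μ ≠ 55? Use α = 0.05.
One-sample t-test:
H₀: μ = 55
H₁: μ ≠ 55
df = n - 1 = 48
t = (x̄ - μ₀) / (s/√n) = (49.23 - 55) / (18.64/√49) = -2.167
p-value = 0.0352

Since p-value < α = 0.05, we reject H₀.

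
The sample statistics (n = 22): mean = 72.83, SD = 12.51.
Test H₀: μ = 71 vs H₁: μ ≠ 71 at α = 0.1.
One-sample t-test:
H₀: μ = 71
H₁: μ ≠ 71
df = n - 1 = 21
t = (x̄ - μ₀) / (s/√n) = (72.83 - 71) / (12.51/√22) = 0.686
p-value = 0.5001

Since p-value > α = 0.1, we fail to reject H₀.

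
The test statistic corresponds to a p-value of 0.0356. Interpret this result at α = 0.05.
Since p = 0.0356 < α = 0.05, reject H₀.
There is sufficient evidence to reject the null hypothesis; the result is statistically significant at the 0.05 level.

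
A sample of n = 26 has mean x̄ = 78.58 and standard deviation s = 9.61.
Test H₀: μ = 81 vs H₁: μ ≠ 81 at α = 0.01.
One-sample t-test:
H₀: μ = 81
H₁: μ ≠ 81
df = n - 1 = 25
t = (x̄ - μ₀) / (s/√n) = (78.58 - 81) / (9.61/√26) = -1.284
p-value = 0.2109

Since p-value > α = 0.01, we fail to reject H₀.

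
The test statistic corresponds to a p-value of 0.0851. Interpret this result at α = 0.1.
Since p = 0.0851 < α = 0.1, reject H₀.
There is sufficient evidence to reject the null hypothesis; the result is statistically significant at the 0.1 level.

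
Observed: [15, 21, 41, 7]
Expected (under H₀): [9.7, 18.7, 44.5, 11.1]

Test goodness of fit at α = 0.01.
Chi-square goodness of fit test:
H₀: observed counts match expected distribution
H₁: observed counts differ from expected distribution
df = k - 1 = 3
χ² = Σ(O - E)²/E
   = (15 - 9.7)²/9.7 + (21 - 18.7)²/18.7 + (41 - 44.5)²/44.5 + (7 - 11.1)²/11.1
   = 2.896 + 0.283 + 0.275 + 1.514
   = 4.97
p-value = 0.1741

Since p-value > α = 0.01, we fail to reject H₀.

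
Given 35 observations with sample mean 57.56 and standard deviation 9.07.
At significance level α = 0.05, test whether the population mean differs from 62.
One-sample t-test:
H₀: μ = 62
H₁: μ ≠ 62
df = n - 1 = 34
t = (x̄ - μ₀) / (s/√n) = (57.56 - 62) / (9.07/√35) = -2.896
p-value = 0.0066

Since p-value < α = 0.05, we reject H₀.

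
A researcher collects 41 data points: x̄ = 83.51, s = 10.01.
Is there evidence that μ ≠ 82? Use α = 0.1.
One-sample t-test:
H₀: μ = 82
H₁: μ ≠ 82
df = n - 1 = 40
t = (x̄ - μ₀) / (s/√n) = (83.51 - 82) / (10.01/√41) = 0.966
p-value = 0.3399

Since p-value > α = 0.1, we fail to reject H₀.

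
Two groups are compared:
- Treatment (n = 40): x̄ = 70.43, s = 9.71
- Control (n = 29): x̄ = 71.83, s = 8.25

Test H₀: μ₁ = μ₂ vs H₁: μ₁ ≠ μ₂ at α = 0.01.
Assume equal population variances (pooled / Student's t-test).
Student's two-sample t-test (equal variances):
H₀: μ₁ = μ₂
H₁: μ₁ ≠ μ₂
df = n₁ + n₂ - 2 = 67
Pooled variance s_p² = [(n₁-1)s₁² + (n₂-1)s₂²] / (n₁ + n₂ - 2) = [(39)(9.71²) + (28)(8.25²)] / 67 = 83.3258
SE = √(s_p²(1/n₁ + 1/n₂)) = √(83.3258 × (1/40 + 1/29)) = 2.2263
t = (x̄₁ - x̄₂) / SE = (70.43 - 71.83) / 2.2263 = -1.40 / 2.2263 = -0.629
p-value = 0.5316

Since p-value > α = 0.01, we fail to reject H₀.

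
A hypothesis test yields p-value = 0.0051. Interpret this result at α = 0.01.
Since p = 0.0051 < α = 0.01, reject H₀.
There is sufficient evidence to reject the null hypothesis; the result is statistically significant at the 0.01 level.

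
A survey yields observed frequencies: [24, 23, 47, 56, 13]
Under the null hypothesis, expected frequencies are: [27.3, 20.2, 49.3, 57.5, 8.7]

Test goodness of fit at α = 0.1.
Chi-square goodness of fit test:
H₀: observed counts match expected distribution
H₁: observed counts differ from expected distribution
df = k - 1 = 4
χ² = Σ(O - E)²/E
   = (24 - 27.3)²/27.3 + (23 - 20.2)²/20.2 + (47 - 49.3)²/49.3 + (56 - 57.5)²/57.5 + (13 - 8.7)²/8.7
   = 0.399 + 0.388 + 0.107 + 0.039 + 2.125
   = 3.06
p-value = 0.5480

Since p-value > α = 0.1, we fail to reject H₀.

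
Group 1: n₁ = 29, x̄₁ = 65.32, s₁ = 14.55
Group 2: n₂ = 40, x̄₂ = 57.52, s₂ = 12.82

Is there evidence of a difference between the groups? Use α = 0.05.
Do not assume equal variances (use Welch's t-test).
Welch's two-sample t-test:
H₀: μ₁ = μ₂
H₁: μ₁ ≠ μ₂
s₁²/n₁ = 14.55²/29 = 7.3001,  s₂²/n₂ = 12.82²/40 = 4.1088
SE = √(s₁²/n₁ + s₂²/n₂) = √(7.3001 + 4.1088) = 3.3777
df (Welch-Satterthwaite) = (s₁²/n₁ + s₂²/n₂)² / [(s₁²/n₁)²/(n₁-1) + (s₂²/n₂)²/(n₂-1)] ≈ 55.72
t = (x̄₁ - x̄₂) / SE = (65.32 - 57.52) / 3.3777 = 7.80 / 3.3777 = 2.309
p-value = 0.0247

Since p-value < α = 0.05, we reject H₀.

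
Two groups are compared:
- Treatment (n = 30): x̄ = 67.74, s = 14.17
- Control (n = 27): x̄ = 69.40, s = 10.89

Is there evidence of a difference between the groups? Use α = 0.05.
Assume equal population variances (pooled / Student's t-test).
Student's two-sample t-test (equal variances):
H₀: μ₁ = μ₂
H₁: μ₁ ≠ μ₂
df = n₁ + n₂ - 2 = 55
Pooled variance s_p² = [(n₁-1)s₁² + (n₂-1)s₂²] / (n₁ + n₂ - 2) = [(29)(14.17²) + (26)(10.89²)] / 55 = 161.9322
SE = √(s_p²(1/n₁ + 1/n₂)) = √(161.9322 × (1/30 + 1/27)) = 3.3757
t = (x̄₁ - x̄₂) / SE = (67.74 - 69.40) / 3.3757 = -1.66 / 3.3757 = -0.492
p-value = 0.6249

Since p-value > α = 0.05, we fail to reject H₀.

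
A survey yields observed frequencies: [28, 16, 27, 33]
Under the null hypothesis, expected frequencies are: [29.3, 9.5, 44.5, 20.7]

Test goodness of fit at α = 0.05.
Chi-square goodness of fit test:
H₀: observed counts match expected distribution
H₁: observed counts differ from expected distribution
df = k - 1 = 3
χ² = Σ(O - E)²/E
   = (28 - 29.3)²/29.3 + (16 - 9.5)²/9.5 + (27 - 44.5)²/44.5 + (33 - 20.7)²/20.7
   = 0.058 + 4.447 + 6.882 + 7.309
   = 18.70
p-value = 0.0003

Since p-value < α = 0.05, we reject H₀.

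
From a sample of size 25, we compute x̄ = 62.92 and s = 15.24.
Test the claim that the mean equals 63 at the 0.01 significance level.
One-sample t-test:
H₀: μ = 63
H₁: μ ≠ 63
df = n - 1 = 24
t = (x̄ - μ₀) / (s/√n) = (62.92 - 63) / (15.24/√25) = -0.026
p-value = 0.9793

Since p-value > α = 0.01, we fail to reject H₀.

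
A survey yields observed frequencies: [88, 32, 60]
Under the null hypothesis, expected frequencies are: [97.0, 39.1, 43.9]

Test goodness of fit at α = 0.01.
Chi-square goodness of fit test:
H₀: observed counts match expected distribution
H₁: observed counts differ from expected distribution
df = k - 1 = 2
χ² = Σ(O - E)²/E
   = (88 - 97.0)²/97.0 + (32 - 39.1)²/39.1 + (60 - 43.9)²/43.9
   = 0.835 + 1.289 + 5.905
   = 8.03
p-value = 0.0181

Since p-value > α = 0.01, we fail to reject H₀.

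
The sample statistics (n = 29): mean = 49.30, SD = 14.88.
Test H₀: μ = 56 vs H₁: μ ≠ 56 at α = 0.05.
One-sample t-test:
H₀: μ = 56
H₁: μ ≠ 56
df = n - 1 = 28
t = (x̄ - μ₀) / (s/√n) = (49.30 - 56) / (14.88/√29) = -2.425
p-value = 0.0220

Since p-value < α = 0.05, we reject H₀.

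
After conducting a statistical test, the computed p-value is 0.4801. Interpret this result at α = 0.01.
Since p = 0.4801 > α = 0.01, fail to reject H₀.
There is insufficient evidence to reject the null hypothesis; the result is not statistically significant at the 0.01 level.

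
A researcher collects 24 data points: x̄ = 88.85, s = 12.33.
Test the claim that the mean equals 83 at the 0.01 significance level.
One-sample t-test:
H₀: μ = 83
H₁: μ ≠ 83
df = n - 1 = 23
t = (x̄ - μ₀) / (s/√n) = (88.85 - 83) / (12.33/√24) = 2.324
p-value = 0.0293

Since p-value > α = 0.01, we fail to reject H₀.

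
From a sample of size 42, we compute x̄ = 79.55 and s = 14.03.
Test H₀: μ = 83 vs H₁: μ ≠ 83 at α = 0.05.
One-sample t-test:
H₀: μ = 83
H₁: μ ≠ 83
df = n - 1 = 41
t = (x̄ - μ₀) / (s/√n) = (79.55 - 83) / (14.03/√42) = -1.594
p-value = 0.1187

Since p-value > α = 0.05, we fail to reject H₀.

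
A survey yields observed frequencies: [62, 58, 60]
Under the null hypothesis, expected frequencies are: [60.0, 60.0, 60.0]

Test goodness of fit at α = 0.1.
Chi-square goodness of fit test:
H₀: observed counts match expected distribution
H₁: observed counts differ from expected distribution
df = k - 1 = 2
χ² = Σ(O - E)²/E
   = (62 - 60.0)²/60.0 + (58 - 60.0)²/60.0 + (60 - 60.0)²/60.0
   = 0.067 + 0.067 + 0.000
   = 0.13
p-value = 0.9355

Since p-value > α = 0.1, we fail to reject H₀.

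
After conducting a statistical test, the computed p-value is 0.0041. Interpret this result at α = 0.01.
Since p = 0.0041 < α = 0.01, reject H₀.
There is sufficient evidence to reject the null hypothesis; the result is statistically significant at the 0.01 level.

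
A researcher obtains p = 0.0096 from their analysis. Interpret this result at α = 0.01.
Since p = 0.0096 < α = 0.01, reject H₀.
There is sufficient evidence to reject the null hypothesis; the result is statistically significant at the 0.01 level.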